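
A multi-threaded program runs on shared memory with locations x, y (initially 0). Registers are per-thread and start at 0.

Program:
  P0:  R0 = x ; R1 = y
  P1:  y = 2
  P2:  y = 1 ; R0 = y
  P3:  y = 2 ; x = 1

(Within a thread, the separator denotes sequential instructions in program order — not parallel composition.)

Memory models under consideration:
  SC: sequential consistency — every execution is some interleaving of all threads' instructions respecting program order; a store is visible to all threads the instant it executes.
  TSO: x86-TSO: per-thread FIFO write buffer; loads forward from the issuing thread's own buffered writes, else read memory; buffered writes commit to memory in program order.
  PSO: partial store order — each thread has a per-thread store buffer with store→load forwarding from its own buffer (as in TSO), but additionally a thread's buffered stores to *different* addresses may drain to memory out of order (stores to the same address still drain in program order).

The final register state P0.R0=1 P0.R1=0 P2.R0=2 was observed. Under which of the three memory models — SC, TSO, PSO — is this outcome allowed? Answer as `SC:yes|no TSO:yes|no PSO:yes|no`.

SC:no TSO:no PSO:yes

outcome vector order: (P0.R0,P0.R1,P2.R0)
under SC → <0 0 1> <0 0 2> <0 1 1> <0 1 2> <0 2 1> <0 2 2> <1 1 1> <1 1 2> <1 2 1> <1 2 2>
under TSO → <0 0 1> <0 0 2> <0 1 1> <0 1 2> <0 2 1> <0 2 2> <1 1 1> <1 1 2> <1 2 1> <1 2 2>
under PSO → <0 0 1> <0 0 2> <0 1 1> <0 1 2> <0 2 1> <0 2 2> <1 0 1> <1 0 2> <1 1 1> <1 1 2> <1 2 1> <1 2 2>
target <1 0 2> ∈ {PSO}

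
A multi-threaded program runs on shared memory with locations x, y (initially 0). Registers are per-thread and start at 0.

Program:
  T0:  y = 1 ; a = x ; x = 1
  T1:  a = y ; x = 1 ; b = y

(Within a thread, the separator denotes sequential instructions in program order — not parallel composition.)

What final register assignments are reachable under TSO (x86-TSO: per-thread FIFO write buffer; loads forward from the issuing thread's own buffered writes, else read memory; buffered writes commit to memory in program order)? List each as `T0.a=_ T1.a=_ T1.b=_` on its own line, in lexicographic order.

T0.a=0 T1.a=0 T1.b=0
T0.a=0 T1.a=0 T1.b=1
T0.a=0 T1.a=1 T1.b=1
T0.a=1 T1.a=0 T1.b=0
T0.a=1 T1.a=0 T1.b=1
T0.a=1 T1.a=1 T1.b=1

outcome vector order: (T0.a,T1.a,T1.b)
|TSO outcomes| = 6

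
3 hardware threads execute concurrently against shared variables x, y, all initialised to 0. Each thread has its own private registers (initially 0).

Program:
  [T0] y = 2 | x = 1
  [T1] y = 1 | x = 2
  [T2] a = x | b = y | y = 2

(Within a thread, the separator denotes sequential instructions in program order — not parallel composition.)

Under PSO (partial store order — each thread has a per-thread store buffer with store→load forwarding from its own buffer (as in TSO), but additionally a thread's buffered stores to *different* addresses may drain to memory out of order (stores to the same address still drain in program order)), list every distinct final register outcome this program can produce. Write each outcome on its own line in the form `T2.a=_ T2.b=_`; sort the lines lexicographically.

T2.a=0 T2.b=0
T2.a=0 T2.b=1
T2.a=0 T2.b=2
T2.a=1 T2.b=0
T2.a=1 T2.b=1
T2.a=1 T2.b=2
T2.a=2 T2.b=0
T2.a=2 T2.b=1
T2.a=2 T2.b=2

outcome vector order: (T2.a,T2.b)
|PSO outcomes| = 9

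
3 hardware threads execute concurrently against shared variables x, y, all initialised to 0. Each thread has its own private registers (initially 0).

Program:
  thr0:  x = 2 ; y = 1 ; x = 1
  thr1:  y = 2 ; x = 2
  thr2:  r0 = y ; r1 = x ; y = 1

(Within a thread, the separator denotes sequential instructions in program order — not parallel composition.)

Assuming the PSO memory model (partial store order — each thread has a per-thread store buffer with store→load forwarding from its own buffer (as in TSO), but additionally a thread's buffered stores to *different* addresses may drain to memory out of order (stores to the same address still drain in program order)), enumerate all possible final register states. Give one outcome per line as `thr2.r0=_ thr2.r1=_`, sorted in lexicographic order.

thr2.r0=0 thr2.r1=0
thr2.r0=0 thr2.r1=1
thr2.r0=0 thr2.r1=2
thr2.r0=1 thr2.r1=0
thr2.r0=1 thr2.r1=1
thr2.r0=1 thr2.r1=2
thr2.r0=2 thr2.r1=0
thr2.r0=2 thr2.r1=1
thr2.r0=2 thr2.r1=2

outcome vector order: (thr2.r0,thr2.r1)
|PSO outcomes| = 9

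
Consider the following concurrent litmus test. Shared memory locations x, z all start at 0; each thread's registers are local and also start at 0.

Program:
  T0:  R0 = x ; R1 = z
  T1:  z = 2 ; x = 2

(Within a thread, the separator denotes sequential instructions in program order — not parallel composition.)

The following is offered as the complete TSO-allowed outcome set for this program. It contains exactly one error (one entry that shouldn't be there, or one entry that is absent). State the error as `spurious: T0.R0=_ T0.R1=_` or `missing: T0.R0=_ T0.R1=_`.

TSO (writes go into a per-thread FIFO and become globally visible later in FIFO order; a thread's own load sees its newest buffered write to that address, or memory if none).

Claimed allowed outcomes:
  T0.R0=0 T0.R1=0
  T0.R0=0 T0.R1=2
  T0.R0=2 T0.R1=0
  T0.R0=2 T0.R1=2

outcome vector order: (T0.R0,T0.R1)
TSO: 3 outcomes — {00 02 22}
claimed∖TSO = {20}

spurious: T0.R0=2 T0.R1=0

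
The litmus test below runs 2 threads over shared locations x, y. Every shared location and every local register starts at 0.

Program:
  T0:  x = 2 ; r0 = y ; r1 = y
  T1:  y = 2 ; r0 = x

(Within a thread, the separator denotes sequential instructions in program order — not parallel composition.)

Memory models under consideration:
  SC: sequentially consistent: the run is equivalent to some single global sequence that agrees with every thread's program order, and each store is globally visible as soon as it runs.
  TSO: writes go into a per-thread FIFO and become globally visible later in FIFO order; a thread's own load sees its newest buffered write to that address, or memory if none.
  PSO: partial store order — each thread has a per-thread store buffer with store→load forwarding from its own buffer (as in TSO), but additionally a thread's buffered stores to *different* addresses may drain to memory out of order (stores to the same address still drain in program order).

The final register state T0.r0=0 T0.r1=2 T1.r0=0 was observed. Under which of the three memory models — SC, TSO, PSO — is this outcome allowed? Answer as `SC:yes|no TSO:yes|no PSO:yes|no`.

SC:no TSO:yes PSO:yes

outcome vector order: (T0.r0,T0.r1,T1.r0)
under SC → 002; 022; 220; 222
under TSO → 000; 002; 020; 022; 220; 222
under PSO → 000; 002; 020; 022; 220; 222
target 020 ∈ {TSO,PSO}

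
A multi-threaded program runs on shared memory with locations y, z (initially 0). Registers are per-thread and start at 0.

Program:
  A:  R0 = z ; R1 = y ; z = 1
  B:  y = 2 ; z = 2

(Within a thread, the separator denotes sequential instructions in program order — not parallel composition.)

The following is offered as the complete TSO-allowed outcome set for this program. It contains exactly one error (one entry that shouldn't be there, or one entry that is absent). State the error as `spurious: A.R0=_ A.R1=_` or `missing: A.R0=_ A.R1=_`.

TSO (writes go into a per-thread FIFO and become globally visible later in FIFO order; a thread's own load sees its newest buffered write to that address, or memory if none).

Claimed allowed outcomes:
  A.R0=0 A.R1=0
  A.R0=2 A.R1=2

outcome vector order: (A.R0,A.R1)
under TSO → 00 02 22
TSO∖claimed = {02}

missing: A.R0=0 A.R1=2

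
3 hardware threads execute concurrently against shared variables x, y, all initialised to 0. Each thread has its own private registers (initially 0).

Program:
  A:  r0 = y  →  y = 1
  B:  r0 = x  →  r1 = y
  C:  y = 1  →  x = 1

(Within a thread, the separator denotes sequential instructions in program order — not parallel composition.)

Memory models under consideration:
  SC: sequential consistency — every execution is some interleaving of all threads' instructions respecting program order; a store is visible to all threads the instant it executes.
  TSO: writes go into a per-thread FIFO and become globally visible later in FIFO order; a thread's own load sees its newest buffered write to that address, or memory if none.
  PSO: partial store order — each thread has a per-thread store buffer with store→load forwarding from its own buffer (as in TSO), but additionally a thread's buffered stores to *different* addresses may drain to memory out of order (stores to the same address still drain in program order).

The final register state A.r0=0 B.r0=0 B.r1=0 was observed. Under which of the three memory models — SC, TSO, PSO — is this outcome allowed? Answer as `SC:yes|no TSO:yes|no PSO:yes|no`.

outcome vector order: (A.r0,B.r0,B.r1)
SC (6): <0 0 0> <0 0 1> <0 1 1> <1 0 0> <1 0 1> <1 1 1>
TSO (6): <0 0 0> <0 0 1> <0 1 1> <1 0 0> <1 0 1> <1 1 1>
PSO (8): <0 0 0> <0 0 1> <0 1 0> <0 1 1> <1 0 0> <1 0 1> <1 1 0> <1 1 1>
target <0 0 0> ∈ {SC,TSO,PSO}

SC:yes TSO:yes PSO:yes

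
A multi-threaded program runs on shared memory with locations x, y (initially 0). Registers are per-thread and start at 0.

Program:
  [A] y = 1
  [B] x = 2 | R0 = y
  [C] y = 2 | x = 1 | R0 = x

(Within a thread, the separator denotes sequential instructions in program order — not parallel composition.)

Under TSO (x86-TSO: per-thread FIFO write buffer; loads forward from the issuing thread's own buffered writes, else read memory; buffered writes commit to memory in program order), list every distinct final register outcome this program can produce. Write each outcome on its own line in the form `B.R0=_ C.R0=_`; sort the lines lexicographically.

B.R0=0 C.R0=1
B.R0=0 C.R0=2
B.R0=1 C.R0=1
B.R0=1 C.R0=2
B.R0=2 C.R0=1
B.R0=2 C.R0=2

outcome vector order: (B.R0,C.R0)
|TSO outcomes| = 6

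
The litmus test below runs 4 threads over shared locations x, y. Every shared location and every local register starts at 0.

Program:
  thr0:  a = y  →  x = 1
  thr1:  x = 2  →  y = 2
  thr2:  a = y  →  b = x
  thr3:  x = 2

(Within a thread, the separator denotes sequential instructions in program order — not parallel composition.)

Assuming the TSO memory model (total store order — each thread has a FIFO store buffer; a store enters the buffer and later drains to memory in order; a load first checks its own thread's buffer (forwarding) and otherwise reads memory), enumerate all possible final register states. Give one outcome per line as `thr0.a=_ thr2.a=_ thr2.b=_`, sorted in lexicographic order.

outcome vector order: (thr0.a,thr2.a,thr2.b)
|TSO outcomes| = 10

thr0.a=0 thr2.a=0 thr2.b=0
thr0.a=0 thr2.a=0 thr2.b=1
thr0.a=0 thr2.a=0 thr2.b=2
thr0.a=0 thr2.a=2 thr2.b=1
thr0.a=0 thr2.a=2 thr2.b=2
thr0.a=2 thr2.a=0 thr2.b=0
thr0.a=2 thr2.a=0 thr2.b=1
thr0.a=2 thr2.a=0 thr2.b=2
thr0.a=2 thr2.a=2 thr2.b=1
thr0.a=2 thr2.a=2 thr2.b=2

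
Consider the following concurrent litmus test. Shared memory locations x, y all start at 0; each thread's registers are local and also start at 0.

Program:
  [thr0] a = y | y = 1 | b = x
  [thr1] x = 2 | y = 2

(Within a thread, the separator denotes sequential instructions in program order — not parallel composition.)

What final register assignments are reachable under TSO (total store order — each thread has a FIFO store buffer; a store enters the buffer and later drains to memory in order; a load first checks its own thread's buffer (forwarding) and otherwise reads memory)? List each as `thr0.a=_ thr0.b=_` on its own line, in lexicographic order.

thr0.a=0 thr0.b=0
thr0.a=0 thr0.b=2
thr0.a=2 thr0.b=2

outcome vector order: (thr0.a,thr0.b)
|TSO outcomes| = 3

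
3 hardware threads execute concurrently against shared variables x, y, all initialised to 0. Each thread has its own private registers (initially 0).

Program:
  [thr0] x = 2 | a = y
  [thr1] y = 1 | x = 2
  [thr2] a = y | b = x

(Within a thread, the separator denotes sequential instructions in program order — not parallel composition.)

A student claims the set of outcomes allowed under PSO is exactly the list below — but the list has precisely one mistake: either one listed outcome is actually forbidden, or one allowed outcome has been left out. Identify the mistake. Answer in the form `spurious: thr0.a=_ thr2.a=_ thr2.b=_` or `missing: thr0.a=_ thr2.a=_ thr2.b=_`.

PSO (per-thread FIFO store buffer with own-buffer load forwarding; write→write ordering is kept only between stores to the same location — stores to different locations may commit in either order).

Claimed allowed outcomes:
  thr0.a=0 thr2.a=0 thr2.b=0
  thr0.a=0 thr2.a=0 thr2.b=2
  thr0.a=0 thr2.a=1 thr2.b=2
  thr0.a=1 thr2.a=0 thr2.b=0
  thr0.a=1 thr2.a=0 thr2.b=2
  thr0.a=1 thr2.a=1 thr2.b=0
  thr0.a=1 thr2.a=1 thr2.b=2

outcome vector order: (thr0.a,thr2.a,thr2.b)
under PSO → 000 002 010 012 100 102 110 112
PSO∖claimed = {010}

missing: thr0.a=0 thr2.a=1 thr2.b=0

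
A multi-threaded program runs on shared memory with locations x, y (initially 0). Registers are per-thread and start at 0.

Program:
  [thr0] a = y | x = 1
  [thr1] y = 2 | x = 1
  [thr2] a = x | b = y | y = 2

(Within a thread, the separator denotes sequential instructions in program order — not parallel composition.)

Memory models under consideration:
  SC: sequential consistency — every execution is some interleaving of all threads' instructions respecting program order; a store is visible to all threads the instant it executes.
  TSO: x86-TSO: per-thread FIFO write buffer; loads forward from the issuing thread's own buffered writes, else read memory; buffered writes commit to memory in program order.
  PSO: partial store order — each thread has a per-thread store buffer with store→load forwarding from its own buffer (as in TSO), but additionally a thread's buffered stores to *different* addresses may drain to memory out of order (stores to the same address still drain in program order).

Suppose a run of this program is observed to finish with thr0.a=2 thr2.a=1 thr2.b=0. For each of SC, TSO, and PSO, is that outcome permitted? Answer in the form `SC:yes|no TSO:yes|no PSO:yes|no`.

SC:no TSO:no PSO:yes

outcome vector order: (thr0.a,thr2.a,thr2.b)
SC: 7 outcomes — {(0,0,0) (0,0,2) (0,1,0) (0,1,2) (2,0,0) (2,0,2) (2,1,2)}
TSO: 7 outcomes — {(0,0,0) (0,0,2) (0,1,0) (0,1,2) (2,0,0) (2,0,2) (2,1,2)}
PSO: 8 outcomes — {(0,0,0) (0,0,2) (0,1,0) (0,1,2) (2,0,0) (2,0,2) (2,1,0) (2,1,2)}
target (2,1,0) ∈ {PSO}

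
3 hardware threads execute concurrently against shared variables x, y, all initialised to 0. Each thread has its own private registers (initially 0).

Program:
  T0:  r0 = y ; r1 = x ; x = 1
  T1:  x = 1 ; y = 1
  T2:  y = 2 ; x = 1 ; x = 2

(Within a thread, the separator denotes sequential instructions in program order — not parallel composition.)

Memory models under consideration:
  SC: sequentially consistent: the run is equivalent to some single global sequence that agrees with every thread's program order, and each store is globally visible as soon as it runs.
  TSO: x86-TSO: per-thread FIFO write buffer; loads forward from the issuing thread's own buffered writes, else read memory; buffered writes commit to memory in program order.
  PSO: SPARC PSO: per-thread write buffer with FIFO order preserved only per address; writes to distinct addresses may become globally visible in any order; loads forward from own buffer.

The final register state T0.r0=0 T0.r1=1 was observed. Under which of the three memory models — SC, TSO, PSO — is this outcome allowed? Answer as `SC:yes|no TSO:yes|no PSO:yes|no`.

SC:yes TSO:yes PSO:yes

outcome vector order: (T0.r0,T0.r1)
[SC] allowed = {<0 0>; <0 1>; <0 2>; <1 1>; <1 2>; <2 0>; <2 1>; <2 2>}
[TSO] allowed = {<0 0>; <0 1>; <0 2>; <1 1>; <1 2>; <2 0>; <2 1>; <2 2>}
[PSO] allowed = {<0 0>; <0 1>; <0 2>; <1 0>; <1 1>; <1 2>; <2 0>; <2 1>; <2 2>}
target <0 1> ∈ {SC,TSO,PSO}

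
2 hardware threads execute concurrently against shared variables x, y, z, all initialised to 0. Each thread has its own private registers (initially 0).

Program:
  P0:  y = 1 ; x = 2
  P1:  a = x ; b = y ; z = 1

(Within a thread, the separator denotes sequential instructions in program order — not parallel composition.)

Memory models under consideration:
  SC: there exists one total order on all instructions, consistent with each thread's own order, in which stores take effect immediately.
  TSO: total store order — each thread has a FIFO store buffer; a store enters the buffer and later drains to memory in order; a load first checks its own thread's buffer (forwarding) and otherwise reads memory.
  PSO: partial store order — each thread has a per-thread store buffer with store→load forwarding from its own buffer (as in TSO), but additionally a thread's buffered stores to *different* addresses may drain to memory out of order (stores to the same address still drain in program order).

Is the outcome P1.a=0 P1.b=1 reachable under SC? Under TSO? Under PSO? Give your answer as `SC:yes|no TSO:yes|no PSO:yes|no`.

SC:yes TSO:yes PSO:yes

outcome vector order: (P1.a,P1.b)
[SC] allowed = {<0 0> <0 1> <2 1>}
[TSO] allowed = {<0 0> <0 1> <2 1>}
[PSO] allowed = {<0 0> <0 1> <2 0> <2 1>}
target <0 1> ∈ {SC,TSO,PSO}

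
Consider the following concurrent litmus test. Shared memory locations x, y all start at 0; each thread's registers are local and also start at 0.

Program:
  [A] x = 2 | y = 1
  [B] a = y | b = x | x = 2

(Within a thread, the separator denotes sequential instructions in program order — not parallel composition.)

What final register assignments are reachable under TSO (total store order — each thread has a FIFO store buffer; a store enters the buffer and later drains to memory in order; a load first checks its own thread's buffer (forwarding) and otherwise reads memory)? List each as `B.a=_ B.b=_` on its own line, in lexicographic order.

B.a=0 B.b=0
B.a=0 B.b=2
B.a=1 B.b=2

outcome vector order: (B.a,B.b)
|TSO outcomes| = 3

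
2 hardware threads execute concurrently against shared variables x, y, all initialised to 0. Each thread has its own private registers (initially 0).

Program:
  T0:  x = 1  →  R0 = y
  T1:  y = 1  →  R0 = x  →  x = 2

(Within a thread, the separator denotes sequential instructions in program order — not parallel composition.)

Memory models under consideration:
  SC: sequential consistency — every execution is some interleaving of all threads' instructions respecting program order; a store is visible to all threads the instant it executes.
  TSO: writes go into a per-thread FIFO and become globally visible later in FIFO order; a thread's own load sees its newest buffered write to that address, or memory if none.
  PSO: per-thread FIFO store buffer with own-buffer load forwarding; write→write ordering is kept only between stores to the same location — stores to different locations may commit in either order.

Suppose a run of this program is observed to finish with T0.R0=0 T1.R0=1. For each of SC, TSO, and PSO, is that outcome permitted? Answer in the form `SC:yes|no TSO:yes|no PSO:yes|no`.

outcome vector order: (T0.R0,T1.R0)
SC (3): 0/1 1/0 1/1
TSO (4): 0/0 0/1 1/0 1/1
PSO (4): 0/0 0/1 1/0 1/1
target 0/1 ∈ {SC,TSO,PSO}

SC:yes TSO:yes PSO:yes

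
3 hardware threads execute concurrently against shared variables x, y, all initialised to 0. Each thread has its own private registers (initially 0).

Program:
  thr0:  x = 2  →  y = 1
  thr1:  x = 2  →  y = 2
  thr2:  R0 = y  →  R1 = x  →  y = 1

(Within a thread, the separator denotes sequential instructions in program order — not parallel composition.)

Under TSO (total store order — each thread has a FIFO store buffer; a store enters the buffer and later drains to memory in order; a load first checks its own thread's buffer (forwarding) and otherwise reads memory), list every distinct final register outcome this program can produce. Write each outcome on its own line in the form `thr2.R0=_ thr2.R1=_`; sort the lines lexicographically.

thr2.R0=0 thr2.R1=0
thr2.R0=0 thr2.R1=2
thr2.R0=1 thr2.R1=2
thr2.R0=2 thr2.R1=2

outcome vector order: (thr2.R0,thr2.R1)
|TSO outcomes| = 4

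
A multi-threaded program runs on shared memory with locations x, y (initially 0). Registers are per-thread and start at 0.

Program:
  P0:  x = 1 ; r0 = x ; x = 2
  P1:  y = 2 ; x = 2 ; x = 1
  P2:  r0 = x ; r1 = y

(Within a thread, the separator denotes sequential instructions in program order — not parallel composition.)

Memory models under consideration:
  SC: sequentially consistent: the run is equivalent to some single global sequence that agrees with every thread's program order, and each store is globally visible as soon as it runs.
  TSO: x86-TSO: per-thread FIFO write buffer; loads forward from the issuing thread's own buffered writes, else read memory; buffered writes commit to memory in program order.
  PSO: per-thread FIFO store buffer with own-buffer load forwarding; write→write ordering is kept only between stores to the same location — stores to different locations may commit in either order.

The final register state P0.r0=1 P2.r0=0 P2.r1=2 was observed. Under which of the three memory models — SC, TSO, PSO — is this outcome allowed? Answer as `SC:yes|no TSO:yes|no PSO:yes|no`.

outcome vector order: (P0.r0,P2.r0,P2.r1)
[SC] allowed = {(1,0,0), (1,0,2), (1,1,0), (1,1,2), (1,2,0), (1,2,2), (2,0,0), (2,0,2), (2,1,0), (2,1,2), (2,2,2)}
[TSO] allowed = {(1,0,0), (1,0,2), (1,1,0), (1,1,2), (1,2,0), (1,2,2), (2,0,0), (2,0,2), (2,1,0), (2,1,2), (2,2,2)}
[PSO] allowed = {(1,0,0), (1,0,2), (1,1,0), (1,1,2), (1,2,0), (1,2,2), (2,0,0), (2,0,2), (2,1,0), (2,1,2), (2,2,0), (2,2,2)}
target (1,0,2) ∈ {SC,TSO,PSO}

SC:yes TSO:yes PSO:yes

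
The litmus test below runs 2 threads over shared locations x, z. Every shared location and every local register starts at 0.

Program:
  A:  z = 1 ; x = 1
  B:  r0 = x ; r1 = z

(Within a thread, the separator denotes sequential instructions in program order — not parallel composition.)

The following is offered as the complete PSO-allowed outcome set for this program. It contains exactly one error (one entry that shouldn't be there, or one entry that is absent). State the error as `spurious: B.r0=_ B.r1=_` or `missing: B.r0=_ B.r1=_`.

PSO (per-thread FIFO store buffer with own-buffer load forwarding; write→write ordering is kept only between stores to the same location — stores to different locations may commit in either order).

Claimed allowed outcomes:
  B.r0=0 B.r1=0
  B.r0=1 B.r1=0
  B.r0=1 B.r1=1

outcome vector order: (B.r0,B.r1)
[PSO] allowed = {00; 01; 10; 11}
PSO∖claimed = {01}

missing: B.r0=0 B.r1=1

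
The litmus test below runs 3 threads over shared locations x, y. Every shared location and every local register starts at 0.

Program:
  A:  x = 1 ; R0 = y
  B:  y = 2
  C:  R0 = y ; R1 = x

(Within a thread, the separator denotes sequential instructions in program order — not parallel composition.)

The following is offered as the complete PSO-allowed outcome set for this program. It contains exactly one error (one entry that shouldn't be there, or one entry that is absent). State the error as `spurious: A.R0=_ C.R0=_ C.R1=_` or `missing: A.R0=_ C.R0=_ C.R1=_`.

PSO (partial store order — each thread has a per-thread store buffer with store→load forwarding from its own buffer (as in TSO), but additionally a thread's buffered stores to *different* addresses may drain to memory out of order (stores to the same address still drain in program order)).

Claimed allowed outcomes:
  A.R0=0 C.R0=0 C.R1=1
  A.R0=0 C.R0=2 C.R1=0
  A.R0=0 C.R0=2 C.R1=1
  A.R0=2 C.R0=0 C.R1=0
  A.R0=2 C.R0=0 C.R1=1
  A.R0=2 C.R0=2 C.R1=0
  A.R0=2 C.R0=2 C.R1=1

outcome vector order: (A.R0,C.R0,C.R1)
PSO (8): 000; 001; 020; 021; 200; 201; 220; 221
PSO∖claimed = {000}

missing: A.R0=0 C.R0=0 C.R1=0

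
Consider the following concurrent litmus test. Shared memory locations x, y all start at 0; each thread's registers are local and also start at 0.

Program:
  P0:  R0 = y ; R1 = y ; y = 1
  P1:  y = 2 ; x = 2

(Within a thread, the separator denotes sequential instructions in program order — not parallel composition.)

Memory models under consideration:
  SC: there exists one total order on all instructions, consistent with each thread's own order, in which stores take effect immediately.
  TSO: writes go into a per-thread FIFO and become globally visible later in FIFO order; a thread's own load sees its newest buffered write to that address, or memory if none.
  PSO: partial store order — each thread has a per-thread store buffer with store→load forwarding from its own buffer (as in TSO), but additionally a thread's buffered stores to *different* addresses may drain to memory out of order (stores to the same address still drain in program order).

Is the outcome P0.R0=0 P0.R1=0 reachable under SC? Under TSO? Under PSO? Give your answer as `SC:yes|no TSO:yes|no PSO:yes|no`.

SC:yes TSO:yes PSO:yes

outcome vector order: (P0.R0,P0.R1)
under SC → <0 0>; <0 2>; <2 2>
under TSO → <0 0>; <0 2>; <2 2>
under PSO → <0 0>; <0 2>; <2 2>
target <0 0> ∈ {SC,TSO,PSO}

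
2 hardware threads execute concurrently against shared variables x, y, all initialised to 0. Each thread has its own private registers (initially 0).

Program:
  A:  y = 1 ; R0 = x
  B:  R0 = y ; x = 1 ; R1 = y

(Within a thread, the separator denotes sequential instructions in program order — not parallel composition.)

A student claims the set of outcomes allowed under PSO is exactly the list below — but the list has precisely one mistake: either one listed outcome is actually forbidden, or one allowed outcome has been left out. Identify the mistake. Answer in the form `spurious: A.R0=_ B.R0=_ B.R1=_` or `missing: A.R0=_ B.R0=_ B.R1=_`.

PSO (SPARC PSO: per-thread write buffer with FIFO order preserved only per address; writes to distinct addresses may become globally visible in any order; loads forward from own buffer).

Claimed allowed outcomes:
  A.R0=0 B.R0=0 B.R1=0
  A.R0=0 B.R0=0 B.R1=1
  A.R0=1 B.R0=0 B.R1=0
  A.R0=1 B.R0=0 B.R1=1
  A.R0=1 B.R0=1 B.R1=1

outcome vector order: (A.R0,B.R0,B.R1)
PSO (6): 000; 001; 011; 100; 101; 111
PSO∖claimed = {011}

missing: A.R0=0 B.R0=1 B.R1=1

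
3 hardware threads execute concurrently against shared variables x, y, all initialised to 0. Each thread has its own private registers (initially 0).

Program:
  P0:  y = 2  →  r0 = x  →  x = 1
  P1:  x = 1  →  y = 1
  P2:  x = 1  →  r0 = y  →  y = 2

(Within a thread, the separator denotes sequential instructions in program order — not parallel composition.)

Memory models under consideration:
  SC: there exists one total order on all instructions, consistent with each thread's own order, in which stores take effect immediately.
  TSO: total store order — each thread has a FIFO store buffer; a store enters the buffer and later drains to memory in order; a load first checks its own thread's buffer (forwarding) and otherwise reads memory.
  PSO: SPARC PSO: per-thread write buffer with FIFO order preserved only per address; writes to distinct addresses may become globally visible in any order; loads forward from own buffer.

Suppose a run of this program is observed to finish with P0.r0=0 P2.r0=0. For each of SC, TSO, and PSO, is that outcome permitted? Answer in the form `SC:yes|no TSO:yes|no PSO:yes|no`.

outcome vector order: (P0.r0,P2.r0)
[SC] allowed = {01; 02; 10; 11; 12}
[TSO] allowed = {00; 01; 02; 10; 11; 12}
[PSO] allowed = {00; 01; 02; 10; 11; 12}
target 00 ∈ {TSO,PSO}

SC:no TSO:yes PSO:yes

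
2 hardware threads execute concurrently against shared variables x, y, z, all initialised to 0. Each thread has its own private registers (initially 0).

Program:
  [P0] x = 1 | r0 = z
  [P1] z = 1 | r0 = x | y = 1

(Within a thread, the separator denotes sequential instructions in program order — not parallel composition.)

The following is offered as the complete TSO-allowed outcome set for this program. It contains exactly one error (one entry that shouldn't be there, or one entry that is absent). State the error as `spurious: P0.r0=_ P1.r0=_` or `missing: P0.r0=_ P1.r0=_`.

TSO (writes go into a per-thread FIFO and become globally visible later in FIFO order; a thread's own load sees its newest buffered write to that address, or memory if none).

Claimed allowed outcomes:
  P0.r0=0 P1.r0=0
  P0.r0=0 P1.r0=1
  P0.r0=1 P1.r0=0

outcome vector order: (P0.r0,P1.r0)
TSO (4): 00 01 10 11
TSO∖claimed = {11}

missing: P0.r0=1 P1.r0=1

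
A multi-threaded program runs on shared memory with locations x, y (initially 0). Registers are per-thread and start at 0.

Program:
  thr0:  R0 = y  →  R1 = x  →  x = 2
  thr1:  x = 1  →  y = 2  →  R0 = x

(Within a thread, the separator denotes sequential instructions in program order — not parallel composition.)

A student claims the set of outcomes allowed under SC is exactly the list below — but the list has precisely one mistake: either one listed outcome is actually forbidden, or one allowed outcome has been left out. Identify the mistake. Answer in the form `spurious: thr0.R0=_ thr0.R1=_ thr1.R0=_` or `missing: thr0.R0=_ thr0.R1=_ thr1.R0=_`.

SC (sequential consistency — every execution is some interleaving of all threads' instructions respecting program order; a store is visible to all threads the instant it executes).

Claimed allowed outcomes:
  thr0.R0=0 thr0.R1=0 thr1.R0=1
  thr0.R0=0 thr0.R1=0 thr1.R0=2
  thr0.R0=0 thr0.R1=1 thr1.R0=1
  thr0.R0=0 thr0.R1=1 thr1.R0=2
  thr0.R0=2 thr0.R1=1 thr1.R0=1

outcome vector order: (thr0.R0,thr0.R1,thr1.R0)
SC (6): <0 0 1> <0 0 2> <0 1 1> <0 1 2> <2 1 1> <2 1 2>
SC∖claimed = {<2 1 2>}

missing: thr0.R0=2 thr0.R1=1 thr1.R0=2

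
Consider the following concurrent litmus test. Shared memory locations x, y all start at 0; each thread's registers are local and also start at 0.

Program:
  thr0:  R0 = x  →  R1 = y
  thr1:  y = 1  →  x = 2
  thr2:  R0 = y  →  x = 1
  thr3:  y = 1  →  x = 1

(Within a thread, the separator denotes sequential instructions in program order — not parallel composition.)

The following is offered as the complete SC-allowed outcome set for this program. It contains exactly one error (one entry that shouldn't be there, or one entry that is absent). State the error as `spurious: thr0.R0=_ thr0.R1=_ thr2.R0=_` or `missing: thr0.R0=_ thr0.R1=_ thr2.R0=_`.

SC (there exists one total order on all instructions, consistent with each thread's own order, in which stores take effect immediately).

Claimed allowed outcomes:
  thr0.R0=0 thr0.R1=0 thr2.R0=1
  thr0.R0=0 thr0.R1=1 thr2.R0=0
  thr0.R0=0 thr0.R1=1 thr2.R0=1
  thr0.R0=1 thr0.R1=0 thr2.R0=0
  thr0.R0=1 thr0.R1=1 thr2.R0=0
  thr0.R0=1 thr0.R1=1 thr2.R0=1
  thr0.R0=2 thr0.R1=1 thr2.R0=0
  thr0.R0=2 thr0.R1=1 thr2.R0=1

missing: thr0.R0=0 thr0.R1=0 thr2.R0=0

outcome vector order: (thr0.R0,thr0.R1,thr2.R0)
[SC] allowed = {000 001 010 011 100 110 111 210 211}
SC∖claimed = {000}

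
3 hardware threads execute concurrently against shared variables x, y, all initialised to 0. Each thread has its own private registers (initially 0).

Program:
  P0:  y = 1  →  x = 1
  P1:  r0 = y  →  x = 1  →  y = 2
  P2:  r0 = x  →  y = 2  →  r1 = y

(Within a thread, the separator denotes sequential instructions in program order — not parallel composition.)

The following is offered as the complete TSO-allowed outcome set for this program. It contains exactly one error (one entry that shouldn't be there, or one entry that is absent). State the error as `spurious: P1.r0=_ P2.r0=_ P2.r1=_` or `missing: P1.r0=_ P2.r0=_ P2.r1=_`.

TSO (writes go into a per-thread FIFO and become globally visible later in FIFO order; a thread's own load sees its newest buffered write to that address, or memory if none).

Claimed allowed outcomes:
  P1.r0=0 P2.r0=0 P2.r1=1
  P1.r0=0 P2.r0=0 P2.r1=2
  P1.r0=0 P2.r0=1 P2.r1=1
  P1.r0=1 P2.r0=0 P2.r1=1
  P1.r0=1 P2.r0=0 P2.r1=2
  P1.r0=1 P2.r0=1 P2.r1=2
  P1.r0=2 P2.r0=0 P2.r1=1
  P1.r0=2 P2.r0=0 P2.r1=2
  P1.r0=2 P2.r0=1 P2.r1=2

outcome vector order: (P1.r0,P2.r0,P2.r1)
TSO (10): <0 0 1>; <0 0 2>; <0 1 1>; <0 1 2>; <1 0 1>; <1 0 2>; <1 1 2>; <2 0 1>; <2 0 2>; <2 1 2>
TSO∖claimed = {<0 1 2>}

missing: P1.r0=0 P2.r0=1 P2.r1=2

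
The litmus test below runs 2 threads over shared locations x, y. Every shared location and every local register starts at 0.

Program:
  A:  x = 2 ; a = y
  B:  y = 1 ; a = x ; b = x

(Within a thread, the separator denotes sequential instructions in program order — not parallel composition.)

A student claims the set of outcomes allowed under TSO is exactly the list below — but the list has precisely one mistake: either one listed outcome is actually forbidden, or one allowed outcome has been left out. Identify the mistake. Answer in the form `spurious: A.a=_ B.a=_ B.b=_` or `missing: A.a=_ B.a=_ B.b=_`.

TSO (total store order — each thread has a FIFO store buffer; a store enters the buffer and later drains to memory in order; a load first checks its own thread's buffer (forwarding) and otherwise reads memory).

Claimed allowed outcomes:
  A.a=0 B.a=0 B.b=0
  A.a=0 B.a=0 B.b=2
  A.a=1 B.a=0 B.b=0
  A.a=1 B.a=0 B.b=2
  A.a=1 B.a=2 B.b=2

missing: A.a=0 B.a=2 B.b=2

outcome vector order: (A.a,B.a,B.b)
[TSO] allowed = {(0,0,0); (0,0,2); (0,2,2); (1,0,0); (1,0,2); (1,2,2)}
TSO∖claimed = {(0,2,2)}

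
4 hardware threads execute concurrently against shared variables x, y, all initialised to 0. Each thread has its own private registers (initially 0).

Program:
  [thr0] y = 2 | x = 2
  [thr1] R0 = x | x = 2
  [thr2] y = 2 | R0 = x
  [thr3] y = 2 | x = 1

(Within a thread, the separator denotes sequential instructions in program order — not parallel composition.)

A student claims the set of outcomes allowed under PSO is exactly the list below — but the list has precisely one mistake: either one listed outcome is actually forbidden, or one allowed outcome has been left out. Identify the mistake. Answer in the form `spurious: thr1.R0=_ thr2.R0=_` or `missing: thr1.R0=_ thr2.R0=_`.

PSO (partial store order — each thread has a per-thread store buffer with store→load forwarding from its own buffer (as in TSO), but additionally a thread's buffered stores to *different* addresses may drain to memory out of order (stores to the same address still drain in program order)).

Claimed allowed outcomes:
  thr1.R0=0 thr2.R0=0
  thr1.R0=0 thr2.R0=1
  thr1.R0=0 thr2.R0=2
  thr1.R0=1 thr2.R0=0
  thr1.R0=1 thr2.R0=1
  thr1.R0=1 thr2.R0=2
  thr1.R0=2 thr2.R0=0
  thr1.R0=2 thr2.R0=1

missing: thr1.R0=2 thr2.R0=2

outcome vector order: (thr1.R0,thr2.R0)
PSO (9): (0,0); (0,1); (0,2); (1,0); (1,1); (1,2); (2,0); (2,1); (2,2)
PSO∖claimed = {(2,2)}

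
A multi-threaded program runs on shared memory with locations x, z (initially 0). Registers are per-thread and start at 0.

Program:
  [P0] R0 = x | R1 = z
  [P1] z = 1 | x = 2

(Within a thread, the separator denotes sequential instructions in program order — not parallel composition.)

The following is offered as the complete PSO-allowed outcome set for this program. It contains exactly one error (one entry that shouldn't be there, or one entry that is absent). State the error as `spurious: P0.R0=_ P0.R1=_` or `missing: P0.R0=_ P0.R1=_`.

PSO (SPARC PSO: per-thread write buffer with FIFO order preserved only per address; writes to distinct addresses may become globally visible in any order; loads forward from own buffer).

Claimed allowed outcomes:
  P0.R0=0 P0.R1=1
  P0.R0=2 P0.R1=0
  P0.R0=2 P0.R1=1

missing: P0.R0=0 P0.R1=0

outcome vector order: (P0.R0,P0.R1)
PSO (4): 0/0, 0/1, 2/0, 2/1
PSO∖claimed = {0/0}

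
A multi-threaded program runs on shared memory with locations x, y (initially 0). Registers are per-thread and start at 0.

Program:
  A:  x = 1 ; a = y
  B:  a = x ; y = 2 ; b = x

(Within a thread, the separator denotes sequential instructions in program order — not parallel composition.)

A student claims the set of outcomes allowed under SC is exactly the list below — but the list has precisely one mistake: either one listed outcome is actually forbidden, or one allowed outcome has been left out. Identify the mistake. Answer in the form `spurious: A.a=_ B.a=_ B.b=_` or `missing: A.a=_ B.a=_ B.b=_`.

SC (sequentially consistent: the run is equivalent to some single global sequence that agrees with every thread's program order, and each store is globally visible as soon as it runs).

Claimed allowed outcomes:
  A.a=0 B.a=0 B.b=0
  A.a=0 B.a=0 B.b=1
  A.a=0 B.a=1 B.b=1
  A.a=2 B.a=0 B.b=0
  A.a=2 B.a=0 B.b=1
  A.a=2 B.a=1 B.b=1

spurious: A.a=0 B.a=0 B.b=0

outcome vector order: (A.a,B.a,B.b)
under SC → <0 0 1>; <0 1 1>; <2 0 0>; <2 0 1>; <2 1 1>
claimed∖SC = {<0 0 0>}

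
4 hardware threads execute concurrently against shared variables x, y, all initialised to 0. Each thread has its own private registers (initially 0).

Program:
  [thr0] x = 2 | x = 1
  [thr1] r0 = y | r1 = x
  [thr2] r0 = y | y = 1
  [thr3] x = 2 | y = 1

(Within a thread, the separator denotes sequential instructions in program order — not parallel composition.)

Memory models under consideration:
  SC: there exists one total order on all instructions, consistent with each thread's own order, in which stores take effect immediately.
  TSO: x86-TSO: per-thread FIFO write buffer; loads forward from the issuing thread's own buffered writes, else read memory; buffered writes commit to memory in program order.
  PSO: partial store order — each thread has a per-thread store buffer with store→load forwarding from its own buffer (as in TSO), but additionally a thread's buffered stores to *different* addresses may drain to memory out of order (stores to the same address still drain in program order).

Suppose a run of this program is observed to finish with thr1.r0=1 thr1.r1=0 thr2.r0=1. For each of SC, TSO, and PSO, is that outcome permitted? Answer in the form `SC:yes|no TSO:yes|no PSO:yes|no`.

outcome vector order: (thr1.r0,thr1.r1,thr2.r0)
under SC → <0 0 0>; <0 0 1>; <0 1 0>; <0 1 1>; <0 2 0>; <0 2 1>; <1 0 0>; <1 1 0>; <1 1 1>; <1 2 0>; <1 2 1>
under TSO → <0 0 0>; <0 0 1>; <0 1 0>; <0 1 1>; <0 2 0>; <0 2 1>; <1 0 0>; <1 1 0>; <1 1 1>; <1 2 0>; <1 2 1>
under PSO → <0 0 0>; <0 0 1>; <0 1 0>; <0 1 1>; <0 2 0>; <0 2 1>; <1 0 0>; <1 0 1>; <1 1 0>; <1 1 1>; <1 2 0>; <1 2 1>
target <1 0 1> ∈ {PSO}

SC:no TSO:no PSO:yes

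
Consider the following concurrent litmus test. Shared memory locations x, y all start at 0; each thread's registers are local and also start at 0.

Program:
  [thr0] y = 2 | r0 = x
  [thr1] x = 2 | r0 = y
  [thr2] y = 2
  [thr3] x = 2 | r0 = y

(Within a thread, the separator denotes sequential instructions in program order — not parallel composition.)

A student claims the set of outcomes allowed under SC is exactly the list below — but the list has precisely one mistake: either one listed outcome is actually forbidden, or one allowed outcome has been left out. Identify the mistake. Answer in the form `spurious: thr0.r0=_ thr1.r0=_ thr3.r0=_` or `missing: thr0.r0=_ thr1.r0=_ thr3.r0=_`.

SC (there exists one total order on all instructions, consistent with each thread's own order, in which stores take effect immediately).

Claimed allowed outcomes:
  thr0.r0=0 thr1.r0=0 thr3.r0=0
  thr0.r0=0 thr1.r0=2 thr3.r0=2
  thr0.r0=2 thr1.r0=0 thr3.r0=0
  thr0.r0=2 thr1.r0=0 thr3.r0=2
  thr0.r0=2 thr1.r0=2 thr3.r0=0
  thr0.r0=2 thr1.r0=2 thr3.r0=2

outcome vector order: (thr0.r0,thr1.r0,thr3.r0)
[SC] allowed = {(0,2,2), (2,0,0), (2,0,2), (2,2,0), (2,2,2)}
claimed∖SC = {(0,0,0)}

spurious: thr0.r0=0 thr1.r0=0 thr3.r0=0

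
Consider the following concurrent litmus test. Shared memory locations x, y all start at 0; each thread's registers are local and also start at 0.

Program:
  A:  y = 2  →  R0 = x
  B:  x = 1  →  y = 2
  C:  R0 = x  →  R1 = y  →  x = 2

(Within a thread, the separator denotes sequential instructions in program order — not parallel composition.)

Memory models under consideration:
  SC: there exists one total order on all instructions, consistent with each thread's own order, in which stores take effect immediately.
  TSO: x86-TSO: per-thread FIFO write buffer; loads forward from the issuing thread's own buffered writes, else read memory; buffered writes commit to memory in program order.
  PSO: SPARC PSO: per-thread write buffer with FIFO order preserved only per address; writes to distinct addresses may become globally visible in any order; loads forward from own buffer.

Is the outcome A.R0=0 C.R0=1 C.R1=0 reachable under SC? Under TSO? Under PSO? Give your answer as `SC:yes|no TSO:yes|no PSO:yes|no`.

SC:no TSO:yes PSO:yes

outcome vector order: (A.R0,C.R0,C.R1)
SC (11): (0,0,0), (0,0,2), (0,1,2), (1,0,0), (1,0,2), (1,1,0), (1,1,2), (2,0,0), (2,0,2), (2,1,0), (2,1,2)
TSO (12): (0,0,0), (0,0,2), (0,1,0), (0,1,2), (1,0,0), (1,0,2), (1,1,0), (1,1,2), (2,0,0), (2,0,2), (2,1,0), (2,1,2)
PSO (12): (0,0,0), (0,0,2), (0,1,0), (0,1,2), (1,0,0), (1,0,2), (1,1,0), (1,1,2), (2,0,0), (2,0,2), (2,1,0), (2,1,2)
target (0,1,0) ∈ {TSO,PSO}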